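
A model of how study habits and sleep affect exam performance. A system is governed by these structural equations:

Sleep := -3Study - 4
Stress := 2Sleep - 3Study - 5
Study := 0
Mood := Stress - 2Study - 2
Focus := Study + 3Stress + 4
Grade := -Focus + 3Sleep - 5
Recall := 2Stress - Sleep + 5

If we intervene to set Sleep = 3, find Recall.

Under do(Sleep=3), the mechanism Sleep := -3Study - 4 is discarded; Sleep is fixed at 3.
Stress = 2Sleep - 3Study - 5  [with Sleep=3, Study=0]  = 1
Recall = 2Stress - Sleep + 5  [with Stress=1, Sleep=3]  = 4

4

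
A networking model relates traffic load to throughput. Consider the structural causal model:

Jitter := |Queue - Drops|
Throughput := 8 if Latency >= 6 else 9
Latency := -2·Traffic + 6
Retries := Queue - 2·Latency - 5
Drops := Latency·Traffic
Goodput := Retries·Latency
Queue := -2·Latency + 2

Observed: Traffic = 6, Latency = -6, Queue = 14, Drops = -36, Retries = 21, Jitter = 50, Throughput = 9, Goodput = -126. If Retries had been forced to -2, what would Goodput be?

do(Retries=-2) replaces the equation Retries := Queue - 2·Latency - 5 with the constant Retries = -2.
Latency = -2·Traffic + 6  [with Traffic=6]  = -6
Goodput = Retries·Latency  [with Retries=-2, Latency=-6]  = 12

12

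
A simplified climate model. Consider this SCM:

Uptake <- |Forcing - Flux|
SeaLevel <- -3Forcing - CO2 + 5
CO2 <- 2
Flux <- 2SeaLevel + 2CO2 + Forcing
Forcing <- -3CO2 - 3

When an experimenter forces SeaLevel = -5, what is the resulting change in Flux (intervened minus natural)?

The intervention breaks the incoming arrows to SeaLevel: SeaLevel <- -3Forcing - CO2 + 5 no longer applies, and SeaLevel = -5.
Forcing = -3CO2 - 3  [with CO2=2]  = -9
Flux = 2SeaLevel + 2CO2 + Forcing  [with SeaLevel=-5, CO2=2, Forcing=-9]  = -15
Without intervention: Forcing = -3CO2 - 3  [with CO2=2]  = -9; SeaLevel = -3Forcing - CO2 + 5  [with Forcing=-9, CO2=2]  = 30; Flux = 2SeaLevel + 2CO2 + Forcing  [with SeaLevel=30, CO2=2, Forcing=-9]  = 55.
Change = -15 − 55 = -70.

-70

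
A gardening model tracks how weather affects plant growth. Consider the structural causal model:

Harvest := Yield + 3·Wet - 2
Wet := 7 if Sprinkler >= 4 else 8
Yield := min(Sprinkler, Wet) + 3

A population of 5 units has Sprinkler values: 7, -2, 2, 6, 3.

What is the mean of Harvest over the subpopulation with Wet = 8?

E[Harvest|Wet=8] averages over only the 3 units with Wet=8 (Sprinkler = -2, 2, 3): Harvest = 23, 27, 28, mean 26.

26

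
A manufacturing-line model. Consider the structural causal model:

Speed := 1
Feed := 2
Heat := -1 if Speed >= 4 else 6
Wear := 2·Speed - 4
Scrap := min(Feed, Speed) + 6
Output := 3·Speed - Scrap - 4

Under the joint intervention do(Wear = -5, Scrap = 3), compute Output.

The joint intervention fixes Wear = -5, Scrap = 3, removing each variable's own equation.
Output = 3·Speed - Scrap - 4  [with Speed=1, Scrap=3]  = -4

-4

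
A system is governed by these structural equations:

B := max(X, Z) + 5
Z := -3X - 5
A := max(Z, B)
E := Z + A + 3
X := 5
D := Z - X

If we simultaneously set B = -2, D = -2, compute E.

-19

The joint intervention fixes B = -2, D = -2, removing each variable's own equation.
Z = -3X - 5  [with X=5]  = -20
A = max(Z, B)  [with Z=-20, B=-2]  = -2
E = Z + A + 3  [with Z=-20, A=-2]  = -19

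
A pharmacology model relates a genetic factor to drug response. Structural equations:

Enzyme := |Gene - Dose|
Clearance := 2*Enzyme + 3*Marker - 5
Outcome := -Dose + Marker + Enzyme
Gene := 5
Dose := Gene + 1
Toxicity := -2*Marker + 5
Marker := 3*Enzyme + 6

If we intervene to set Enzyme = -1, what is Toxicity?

-1

do(Enzyme=-1) replaces the equation Enzyme := |Gene - Dose| with the constant Enzyme = -1.
Marker = 3*Enzyme + 6  [with Enzyme=-1]  = 3
Toxicity = -2*Marker + 5  [with Marker=3]  = -1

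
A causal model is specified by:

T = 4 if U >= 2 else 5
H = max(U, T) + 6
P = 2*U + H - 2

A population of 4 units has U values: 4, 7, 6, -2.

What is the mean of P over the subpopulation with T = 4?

E[P|T=4] averages over only the 3 units with T=4 (U = 4, 7, 6): P = 16, 25, 22, mean 21.

21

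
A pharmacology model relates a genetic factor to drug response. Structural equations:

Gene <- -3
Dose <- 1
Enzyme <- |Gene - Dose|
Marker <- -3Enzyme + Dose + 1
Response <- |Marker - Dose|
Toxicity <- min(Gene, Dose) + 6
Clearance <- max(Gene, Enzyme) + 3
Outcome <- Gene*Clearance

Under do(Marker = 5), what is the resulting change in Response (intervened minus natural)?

Intervening sets Marker = 5 and removes its equation (Marker <- -3Enzyme + Dose + 1).
Response = |Marker - Dose|  [with Marker=5, Dose=1]  = 4
Without intervention: Enzyme = |Gene - Dose|  [with Gene=-3, Dose=1]  = 4; Marker = -3Enzyme + Dose + 1  [with Enzyme=4, Dose=1]  = -10; Response = |Marker - Dose|  [with Marker=-10, Dose=1]  = 11.
Change = 4 − 11 = -7.

-7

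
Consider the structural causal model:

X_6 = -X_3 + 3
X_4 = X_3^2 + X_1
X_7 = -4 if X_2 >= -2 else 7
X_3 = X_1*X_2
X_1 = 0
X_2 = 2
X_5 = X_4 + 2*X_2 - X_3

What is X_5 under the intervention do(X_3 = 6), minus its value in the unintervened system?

30

do(X_3=6) replaces the equation X_3 = X_1*X_2 with the constant X_3 = 6.
X_4 = X_3^2 + X_1  [with X_3=6, X_1=0]  = 36
X_5 = X_4 + 2*X_2 - X_3  [with X_4=36, X_2=2, X_3=6]  = 34
Without intervention: X_3 = X_1*X_2  [with X_1=0, X_2=2]  = 0; X_4 = X_3^2 + X_1  [with X_3=0, X_1=0]  = 0; X_5 = X_4 + 2*X_2 - X_3  [with X_4=0, X_2=2, X_3=0]  = 4.
Change = 34 − 4 = 30.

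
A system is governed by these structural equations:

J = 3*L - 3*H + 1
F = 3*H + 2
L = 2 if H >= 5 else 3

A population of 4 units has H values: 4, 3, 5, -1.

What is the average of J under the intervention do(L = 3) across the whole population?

1.75

The intervention sets L=3 in all 4 units regardless of H. Recomputing J per unit gives -2, 1, -5, 13; average 1.75.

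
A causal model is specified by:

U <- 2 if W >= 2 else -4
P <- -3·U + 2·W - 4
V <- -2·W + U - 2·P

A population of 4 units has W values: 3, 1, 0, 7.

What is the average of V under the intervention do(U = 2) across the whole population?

The intervention sets U=2 in all 4 units regardless of W. Recomputing V per unit gives 4, 16, 22, -20; average 5.5.

5.5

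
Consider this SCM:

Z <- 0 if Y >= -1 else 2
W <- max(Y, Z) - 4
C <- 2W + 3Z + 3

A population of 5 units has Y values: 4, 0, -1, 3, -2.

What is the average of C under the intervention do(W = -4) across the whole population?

-3.8

do(W=-4) breaks W's dependence on Y. With W=-4 fixed, C across the units is -5, -5, -5, -5, 1, mean -3.8.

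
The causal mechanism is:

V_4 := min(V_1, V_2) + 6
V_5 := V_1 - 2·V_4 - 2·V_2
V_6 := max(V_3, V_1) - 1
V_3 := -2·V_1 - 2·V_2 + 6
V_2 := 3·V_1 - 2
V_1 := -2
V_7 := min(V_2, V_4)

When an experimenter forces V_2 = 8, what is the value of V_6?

Under do(V_2=8), the mechanism V_2 := 3·V_1 - 2 is discarded; V_2 is fixed at 8.
V_3 = -2·V_1 - 2·V_2 + 6  [with V_1=-2, V_2=8]  = -6
V_6 = max(V_3, V_1) - 1  [with V_3=-6, V_1=-2]  = -3

-3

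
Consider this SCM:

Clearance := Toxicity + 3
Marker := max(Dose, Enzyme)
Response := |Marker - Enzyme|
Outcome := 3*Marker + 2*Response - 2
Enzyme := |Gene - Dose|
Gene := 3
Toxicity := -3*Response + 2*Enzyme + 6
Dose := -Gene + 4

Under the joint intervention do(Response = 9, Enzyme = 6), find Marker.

Under do(Response = 9, Enzyme = 6), each intervened variable's structural equation is replaced by its fixed value.
Dose = -Gene + 4  [with Gene=3]  = 1
Marker = max(Dose, Enzyme)  [with Dose=1, Enzyme=6]  = 6

6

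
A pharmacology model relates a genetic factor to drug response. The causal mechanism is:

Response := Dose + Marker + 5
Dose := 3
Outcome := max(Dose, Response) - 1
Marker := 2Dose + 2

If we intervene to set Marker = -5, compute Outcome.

2

Under do(Marker=-5), the mechanism Marker := 2Dose + 2 is discarded; Marker is fixed at -5.
Response = Dose + Marker + 5  [with Dose=3, Marker=-5]  = 3
Outcome = max(Dose, Response) - 1  [with Dose=3, Response=3]  = 2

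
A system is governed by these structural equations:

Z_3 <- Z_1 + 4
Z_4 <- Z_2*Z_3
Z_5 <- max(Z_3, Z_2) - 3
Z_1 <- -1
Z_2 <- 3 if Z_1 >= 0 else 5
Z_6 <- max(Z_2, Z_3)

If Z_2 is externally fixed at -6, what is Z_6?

3

Under do(Z_2=-6), the mechanism Z_2 <- 3 if Z_1 >= 0 else 5 is discarded; Z_2 is fixed at -6.
Z_3 = Z_1 + 4  [with Z_1=-1]  = 3
Z_6 = max(Z_2, Z_3)  [with Z_2=-6, Z_3=3]  = 3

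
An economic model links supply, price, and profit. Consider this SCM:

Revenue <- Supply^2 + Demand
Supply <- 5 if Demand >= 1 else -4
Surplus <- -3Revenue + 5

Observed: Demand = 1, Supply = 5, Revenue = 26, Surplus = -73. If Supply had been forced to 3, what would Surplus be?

-25

Under do(Supply=3), the mechanism Supply <- 5 if Demand >= 1 else -4 is discarded; Supply is fixed at 3.
Revenue = Supply^2 + Demand  [with Supply=3, Demand=1]  = 10
Surplus = -3Revenue + 5  [with Revenue=10]  = -25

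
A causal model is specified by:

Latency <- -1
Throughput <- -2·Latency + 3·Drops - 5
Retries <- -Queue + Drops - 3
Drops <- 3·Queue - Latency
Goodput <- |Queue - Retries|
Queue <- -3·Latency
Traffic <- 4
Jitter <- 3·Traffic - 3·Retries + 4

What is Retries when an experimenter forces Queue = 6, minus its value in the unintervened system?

do(Queue=6) replaces the equation Queue <- -3·Latency with the constant Queue = 6.
Drops = 3·Queue - Latency  [with Queue=6, Latency=-1]  = 19
Retries = -Queue + Drops - 3  [with Queue=6, Drops=19]  = 10
Without intervention: Queue = -3·Latency  [with Latency=-1]  = 3; Drops = 3·Queue - Latency  [with Queue=3, Latency=-1]  = 10; Retries = -Queue + Drops - 3  [with Queue=3, Drops=10]  = 4.
Change = 10 − 4 = 6.

6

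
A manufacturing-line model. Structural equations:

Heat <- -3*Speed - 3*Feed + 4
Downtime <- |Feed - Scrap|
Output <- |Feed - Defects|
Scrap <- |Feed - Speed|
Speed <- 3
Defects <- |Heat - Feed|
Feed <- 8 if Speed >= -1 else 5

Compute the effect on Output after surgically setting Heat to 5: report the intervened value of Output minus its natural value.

-24

The intervention breaks the incoming arrows to Heat: Heat <- -3*Speed - 3*Feed + 4 no longer applies, and Heat = 5.
Feed = 8 if Speed >= -1 else 5  [with Speed=3]  = 8
Defects = |Heat - Feed|  [with Heat=5, Feed=8]  = 3
Output = |Feed - Defects|  [with Feed=8, Defects=3]  = 5
Without intervention: Feed = 8 if Speed >= -1 else 5  [with Speed=3]  = 8; Heat = -3*Speed - 3*Feed + 4  [with Speed=3, Feed=8]  = -29; Defects = |Heat - Feed|  [with Heat=-29, Feed=8]  = 37; Output = |Feed - Defects|  [with Feed=8, Defects=37]  = 29.
Change = 5 − 29 = -24.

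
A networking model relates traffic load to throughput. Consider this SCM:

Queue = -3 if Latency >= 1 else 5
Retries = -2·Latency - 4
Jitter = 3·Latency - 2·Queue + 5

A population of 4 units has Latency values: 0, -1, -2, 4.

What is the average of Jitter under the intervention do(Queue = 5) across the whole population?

-4.25

The intervention sets Queue=5 in all 4 units regardless of Latency. Recomputing Jitter per unit gives -5, -8, -11, 7; average -4.25.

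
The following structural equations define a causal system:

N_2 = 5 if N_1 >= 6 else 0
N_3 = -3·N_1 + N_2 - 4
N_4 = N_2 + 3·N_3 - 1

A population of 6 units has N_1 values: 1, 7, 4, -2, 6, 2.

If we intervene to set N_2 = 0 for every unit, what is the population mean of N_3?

The intervention sets N_2=0 in all 6 units regardless of N_1. Recomputing N_3 per unit gives -7, -25, -16, 2, -22, -10; average -13.

-13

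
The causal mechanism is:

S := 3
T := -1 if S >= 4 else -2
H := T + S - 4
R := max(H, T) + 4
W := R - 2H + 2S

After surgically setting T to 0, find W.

do(T=0) replaces the equation T := -1 if S >= 4 else -2 with the constant T = 0.
H = T + S - 4  [with T=0, S=3]  = -1
R = max(H, T) + 4  [with H=-1, T=0]  = 4
W = R - 2H + 2S  [with R=4, H=-1, S=3]  = 12

12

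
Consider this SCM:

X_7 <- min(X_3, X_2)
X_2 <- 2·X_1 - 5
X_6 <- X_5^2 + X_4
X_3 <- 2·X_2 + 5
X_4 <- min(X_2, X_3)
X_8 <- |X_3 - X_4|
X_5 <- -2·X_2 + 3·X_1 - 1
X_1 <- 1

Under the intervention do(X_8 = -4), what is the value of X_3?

-1

Under do(X_8=-4), the mechanism X_8 <- |X_3 - X_4| is discarded; X_8 is fixed at -4.
No directed path runs from X_8 to X_3, so X_3 keeps its natural value.
X_2 = 2·X_1 - 5  [with X_1=1]  = -3
X_3 = 2·X_2 + 5  [with X_2=-3]  = -1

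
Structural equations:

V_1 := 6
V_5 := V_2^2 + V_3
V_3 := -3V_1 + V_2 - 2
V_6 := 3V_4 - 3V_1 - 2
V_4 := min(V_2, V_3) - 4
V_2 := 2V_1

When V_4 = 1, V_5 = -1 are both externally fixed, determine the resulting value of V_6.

-17

The joint intervention fixes V_4 = 1, V_5 = -1, removing each variable's own equation.
V_6 = 3V_4 - 3V_1 - 2  [with V_4=1, V_1=6]  = -17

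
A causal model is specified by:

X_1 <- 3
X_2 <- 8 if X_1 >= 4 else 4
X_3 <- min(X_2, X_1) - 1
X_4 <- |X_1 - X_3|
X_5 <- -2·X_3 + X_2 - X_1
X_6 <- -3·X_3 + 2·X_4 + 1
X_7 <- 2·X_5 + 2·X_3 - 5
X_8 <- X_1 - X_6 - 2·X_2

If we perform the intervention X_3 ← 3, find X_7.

-9

The intervention breaks the incoming arrows to X_3: X_3 <- min(X_2, X_1) - 1 no longer applies, and X_3 = 3.
X_2 = 8 if X_1 >= 4 else 4  [with X_1=3]  = 4
X_5 = -2·X_3 + X_2 - X_1  [with X_3=3, X_2=4, X_1=3]  = -5
X_7 = 2·X_5 + 2·X_3 - 5  [with X_5=-5, X_3=3]  = -9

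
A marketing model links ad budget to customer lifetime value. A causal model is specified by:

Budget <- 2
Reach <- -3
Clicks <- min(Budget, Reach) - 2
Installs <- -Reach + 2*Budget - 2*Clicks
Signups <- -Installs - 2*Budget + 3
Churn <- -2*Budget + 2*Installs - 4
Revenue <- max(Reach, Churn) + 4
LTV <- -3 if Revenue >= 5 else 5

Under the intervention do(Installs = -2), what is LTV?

do(Installs=-2) replaces the equation Installs <- -Reach + 2*Budget - 2*Clicks with the constant Installs = -2.
Churn = -2*Budget + 2*Installs - 4  [with Budget=2, Installs=-2]  = -12
Revenue = max(Reach, Churn) + 4  [with Reach=-3, Churn=-12]  = 1
LTV = -3 if Revenue >= 5 else 5  [with Revenue=1]  = 5

5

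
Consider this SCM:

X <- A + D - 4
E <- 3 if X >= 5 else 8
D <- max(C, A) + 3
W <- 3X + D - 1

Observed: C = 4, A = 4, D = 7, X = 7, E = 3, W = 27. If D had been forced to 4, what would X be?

The intervention breaks the incoming arrows to D: D <- max(C, A) + 3 no longer applies, and D = 4.
X = A + D - 4  [with A=4, D=4]  = 4

4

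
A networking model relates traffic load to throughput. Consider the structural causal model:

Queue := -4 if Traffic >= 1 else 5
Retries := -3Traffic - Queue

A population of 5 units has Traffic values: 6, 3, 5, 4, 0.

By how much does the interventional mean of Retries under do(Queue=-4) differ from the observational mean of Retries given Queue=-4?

2.7

do(Queue=-4) breaks Queue's dependence on Traffic. With Queue=-4 fixed, Retries across the units is -14, -5, -11, -8, 4, mean -6.8.
E[Retries|Queue=-4] averages over only the 4 units with Queue=-4 (Traffic = 6, 3, 5, 4): Retries = -14, -5, -11, -8, mean -9.5.
Difference = -6.8 − (-9.5) = 2.7.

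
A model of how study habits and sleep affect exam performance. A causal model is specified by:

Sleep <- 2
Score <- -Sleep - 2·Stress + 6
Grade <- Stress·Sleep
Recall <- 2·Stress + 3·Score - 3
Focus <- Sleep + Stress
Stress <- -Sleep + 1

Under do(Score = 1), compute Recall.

-2

Intervening sets Score = 1 and removes its equation (Score <- -Sleep - 2·Stress + 6).
Stress = -Sleep + 1  [with Sleep=2]  = -1
Recall = 2·Stress + 3·Score - 3  [with Stress=-1, Score=1]  = -2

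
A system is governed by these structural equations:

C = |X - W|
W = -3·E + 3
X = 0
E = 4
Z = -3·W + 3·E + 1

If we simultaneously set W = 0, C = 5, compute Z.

13

Setting W = 0, C = 5 by intervention discards those variables' equations.
Z = -3·W + 3·E + 1  [with W=0, E=4]  = 13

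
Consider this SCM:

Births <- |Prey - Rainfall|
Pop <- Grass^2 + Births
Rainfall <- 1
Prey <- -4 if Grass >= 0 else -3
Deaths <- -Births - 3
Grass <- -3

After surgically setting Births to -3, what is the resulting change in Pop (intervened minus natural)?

Under do(Births=-3), the mechanism Births <- |Prey - Rainfall| is discarded; Births is fixed at -3.
Pop = Grass^2 + Births  [with Grass=-3, Births=-3]  = 6
Without intervention: Prey = -4 if Grass >= 0 else -3  [with Grass=-3]  = -3; Births = |Prey - Rainfall|  [with Prey=-3, Rainfall=1]  = 4; Pop = Grass^2 + Births  [with Grass=-3, Births=4]  = 13.
Change = 6 − 13 = -7.

-7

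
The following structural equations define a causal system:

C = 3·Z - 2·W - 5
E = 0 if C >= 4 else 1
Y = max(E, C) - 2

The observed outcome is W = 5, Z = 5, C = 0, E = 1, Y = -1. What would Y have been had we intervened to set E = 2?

0

Intervening sets E = 2 and removes its equation (E = 0 if C >= 4 else 1).
C = 3·Z - 2·W - 5  [with Z=5, W=5]  = 0
Y = max(E, C) - 2  [with E=2, C=0]  = 0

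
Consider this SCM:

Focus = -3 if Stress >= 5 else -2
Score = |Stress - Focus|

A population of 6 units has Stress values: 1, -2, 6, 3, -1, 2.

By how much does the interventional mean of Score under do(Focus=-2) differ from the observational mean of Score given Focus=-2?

The intervention sets Focus=-2 in all 6 units regardless of Stress. Recomputing Score per unit gives 3, 0, 8, 5, 1, 4; average 3.5.
E[Score|Focus=-2] averages over only the 5 units with Focus=-2 (Stress = 1, -2, 3, -1, 2): Score = 3, 0, 5, 1, 4, mean 2.6.
Difference = 3.5 − 2.6 = 0.9.

0.9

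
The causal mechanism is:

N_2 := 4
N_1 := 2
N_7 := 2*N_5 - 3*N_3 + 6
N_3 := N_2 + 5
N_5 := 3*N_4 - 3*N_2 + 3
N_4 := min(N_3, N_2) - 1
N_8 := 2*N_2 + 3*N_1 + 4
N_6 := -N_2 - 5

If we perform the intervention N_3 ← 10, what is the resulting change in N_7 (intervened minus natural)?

-3

The intervention breaks the incoming arrows to N_3: N_3 := N_2 + 5 no longer applies, and N_3 = 10.
N_4 = min(N_3, N_2) - 1  [with N_3=10, N_2=4]  = 3
N_5 = 3*N_4 - 3*N_2 + 3  [with N_4=3, N_2=4]  = 0
N_7 = 2*N_5 - 3*N_3 + 6  [with N_5=0, N_3=10]  = -24
Without intervention: N_3 = N_2 + 5  [with N_2=4]  = 9; N_4 = min(N_3, N_2) - 1  [with N_3=9, N_2=4]  = 3; N_5 = 3*N_4 - 3*N_2 + 3  [with N_4=3, N_2=4]  = 0; N_7 = 2*N_5 - 3*N_3 + 6  [with N_5=0, N_3=9]  = -21.
Change = -24 − (-21) = -3.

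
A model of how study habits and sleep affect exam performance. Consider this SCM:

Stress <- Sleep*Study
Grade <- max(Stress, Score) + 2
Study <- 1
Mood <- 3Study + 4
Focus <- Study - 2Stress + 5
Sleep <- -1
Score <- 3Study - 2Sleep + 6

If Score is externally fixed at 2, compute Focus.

8

The intervention breaks the incoming arrows to Score: Score <- 3Study - 2Sleep + 6 no longer applies, and Score = 2.
Since Focus is not a descendant of the intervened variable, it is unaffected.
Stress = Sleep*Study  [with Sleep=-1, Study=1]  = -1
Focus = Study - 2Stress + 5  [with Study=1, Stress=-1]  = 8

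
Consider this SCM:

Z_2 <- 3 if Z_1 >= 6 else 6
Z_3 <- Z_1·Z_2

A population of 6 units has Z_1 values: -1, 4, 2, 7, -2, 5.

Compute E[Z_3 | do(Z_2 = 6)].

Under do(Z_2=6), Z_2's equation is replaced by Z_2=6 for every unit. Per-unit Z_3: -6, 24, 12, 42, -12, 30. Mean = 15.

15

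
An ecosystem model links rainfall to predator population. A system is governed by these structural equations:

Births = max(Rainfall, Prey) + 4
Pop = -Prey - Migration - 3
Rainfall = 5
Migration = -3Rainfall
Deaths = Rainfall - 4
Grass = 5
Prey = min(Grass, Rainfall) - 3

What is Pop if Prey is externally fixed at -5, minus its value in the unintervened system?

The intervention breaks the incoming arrows to Prey: Prey = min(Grass, Rainfall) - 3 no longer applies, and Prey = -5.
Migration = -3Rainfall  [with Rainfall=5]  = -15
Pop = -Prey - Migration - 3  [with Prey=-5, Migration=-15]  = 17
Without intervention: Prey = min(Grass, Rainfall) - 3  [with Grass=5, Rainfall=5]  = 2; Migration = -3Rainfall  [with Rainfall=5]  = -15; Pop = -Prey - Migration - 3  [with Prey=2, Migration=-15]  = 10.
Change = 17 − 10 = 7.

7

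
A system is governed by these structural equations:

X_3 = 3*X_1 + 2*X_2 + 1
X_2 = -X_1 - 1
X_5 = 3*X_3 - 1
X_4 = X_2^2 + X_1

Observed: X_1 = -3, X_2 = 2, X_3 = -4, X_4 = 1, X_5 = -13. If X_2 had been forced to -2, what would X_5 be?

do(X_2=-2) replaces the equation X_2 = -X_1 - 1 with the constant X_2 = -2.
X_3 = 3*X_1 + 2*X_2 + 1  [with X_1=-3, X_2=-2]  = -12
X_5 = 3*X_3 - 1  [with X_3=-12]  = -37

-37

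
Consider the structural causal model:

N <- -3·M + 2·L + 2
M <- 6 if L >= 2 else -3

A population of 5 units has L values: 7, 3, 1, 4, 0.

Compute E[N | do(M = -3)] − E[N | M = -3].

Every unit gets M=-3 under the intervention. N values become 25, 17, 13, 19, 11; E[N|do(M=-3)] = 17.
E[N|M=-3] averages over only the 2 units with M=-3 (L = 1, 0): N = 13, 11, mean 12.
Difference = 17 − 12 = 5.

5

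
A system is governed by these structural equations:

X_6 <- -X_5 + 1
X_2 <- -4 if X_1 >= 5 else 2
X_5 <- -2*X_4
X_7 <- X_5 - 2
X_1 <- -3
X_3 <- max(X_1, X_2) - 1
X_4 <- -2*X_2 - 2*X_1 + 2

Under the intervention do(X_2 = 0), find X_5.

-16

do(X_2=0) replaces the equation X_2 <- -4 if X_1 >= 5 else 2 with the constant X_2 = 0.
X_4 = -2*X_2 - 2*X_1 + 2  [with X_2=0, X_1=-3]  = 8
X_5 = -2*X_4  [with X_4=8]  = -16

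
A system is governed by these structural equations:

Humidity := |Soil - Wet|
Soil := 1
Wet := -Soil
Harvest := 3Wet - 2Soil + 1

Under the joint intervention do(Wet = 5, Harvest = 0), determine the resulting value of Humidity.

The joint intervention fixes Wet = 5, Harvest = 0, removing each variable's own equation.
Humidity = |Soil - Wet|  [with Soil=1, Wet=5]  = 4

4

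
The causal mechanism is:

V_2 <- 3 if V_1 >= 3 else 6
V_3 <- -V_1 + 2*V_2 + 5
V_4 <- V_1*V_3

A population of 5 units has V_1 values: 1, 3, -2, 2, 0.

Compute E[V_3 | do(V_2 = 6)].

16.2

do(V_2=6) breaks V_2's dependence on V_1. With V_2=6 fixed, V_3 across the units is 16, 14, 19, 15, 17, mean 16.2.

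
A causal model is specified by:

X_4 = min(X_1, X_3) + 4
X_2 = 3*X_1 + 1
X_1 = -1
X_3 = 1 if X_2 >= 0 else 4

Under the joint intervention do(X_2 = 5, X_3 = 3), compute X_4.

3

Setting X_2 = 5, X_3 = 3 by intervention discards those variables' equations.
X_4 = min(X_1, X_3) + 4  [with X_1=-1, X_3=3]  = 3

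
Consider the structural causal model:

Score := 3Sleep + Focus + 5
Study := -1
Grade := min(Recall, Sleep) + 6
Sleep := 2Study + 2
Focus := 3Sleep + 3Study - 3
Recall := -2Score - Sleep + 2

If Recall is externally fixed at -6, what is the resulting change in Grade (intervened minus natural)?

The intervention breaks the incoming arrows to Recall: Recall := -2Score - Sleep + 2 no longer applies, and Recall = -6.
Sleep = 2Study + 2  [with Study=-1]  = 0
Grade = min(Recall, Sleep) + 6  [with Recall=-6, Sleep=0]  = 0
Without intervention: Sleep = 2Study + 2  [with Study=-1]  = 0; Focus = 3Sleep + 3Study - 3  [with Sleep=0, Study=-1]  = -6; Score = 3Sleep + Focus + 5  [with Sleep=0, Focus=-6]  = -1; Recall = -2Score - Sleep + 2  [with Score=-1, Sleep=0]  = 4; Grade = min(Recall, Sleep) + 6  [with Recall=4, Sleep=0]  = 6.
Change = 0 − 6 = -6.

-6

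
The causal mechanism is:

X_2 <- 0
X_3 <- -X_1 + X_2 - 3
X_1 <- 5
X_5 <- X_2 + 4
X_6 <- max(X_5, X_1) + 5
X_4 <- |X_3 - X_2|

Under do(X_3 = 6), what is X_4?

6

The intervention breaks the incoming arrows to X_3: X_3 <- -X_1 + X_2 - 3 no longer applies, and X_3 = 6.
X_4 = |X_3 - X_2|  [with X_3=6, X_2=0]  = 6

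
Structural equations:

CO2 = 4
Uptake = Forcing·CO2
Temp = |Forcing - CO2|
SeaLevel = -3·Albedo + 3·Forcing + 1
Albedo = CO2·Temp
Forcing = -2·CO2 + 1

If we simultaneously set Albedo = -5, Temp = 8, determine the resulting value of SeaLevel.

The joint intervention fixes Albedo = -5, Temp = 8, removing each variable's own equation.
Forcing = -2·CO2 + 1  [with CO2=4]  = -7
SeaLevel = -3·Albedo + 3·Forcing + 1  [with Albedo=-5, Forcing=-7]  = -5

-5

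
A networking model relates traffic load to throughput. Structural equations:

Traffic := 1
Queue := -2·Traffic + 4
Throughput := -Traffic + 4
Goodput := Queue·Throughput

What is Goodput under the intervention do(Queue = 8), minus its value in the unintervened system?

Under do(Queue=8), the mechanism Queue := -2·Traffic + 4 is discarded; Queue is fixed at 8.
Throughput = -Traffic + 4  [with Traffic=1]  = 3
Goodput = Queue·Throughput  [with Queue=8, Throughput=3]  = 24
Without intervention: Queue = -2·Traffic + 4  [with Traffic=1]  = 2; Throughput = -Traffic + 4  [with Traffic=1]  = 3; Goodput = Queue·Throughput  [with Queue=2, Throughput=3]  = 6.
Change = 24 − 6 = 18.

18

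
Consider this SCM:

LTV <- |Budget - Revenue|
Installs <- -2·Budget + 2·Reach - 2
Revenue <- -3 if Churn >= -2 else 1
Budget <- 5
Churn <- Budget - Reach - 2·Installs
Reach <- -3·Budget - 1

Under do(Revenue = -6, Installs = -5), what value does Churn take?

31

Under do(Revenue = -6, Installs = -5), each intervened variable's structural equation is replaced by its fixed value.
Reach = -3·Budget - 1  [with Budget=5]  = -16
Churn = Budget - Reach - 2·Installs  [with Budget=5, Reach=-16, Installs=-5]  = 31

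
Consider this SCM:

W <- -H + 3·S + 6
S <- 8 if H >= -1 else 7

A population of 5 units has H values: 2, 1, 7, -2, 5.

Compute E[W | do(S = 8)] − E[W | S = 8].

do(S=8) breaks S's dependence on H. With S=8 fixed, W across the units is 28, 29, 23, 32, 25, mean 27.4.
Observing S=8 restricts to units where S's equation naturally yields 8: H ∈ {2, 1, 7, 5}. In that subpopulation W = 28, 29, 23, 25, mean 26.25.
Difference = 27.4 − 26.25 = 1.15.

1.15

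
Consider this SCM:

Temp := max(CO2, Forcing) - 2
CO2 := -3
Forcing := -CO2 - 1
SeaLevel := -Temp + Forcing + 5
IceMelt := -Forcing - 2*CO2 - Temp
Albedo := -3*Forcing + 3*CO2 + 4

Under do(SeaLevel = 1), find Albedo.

-11

do(SeaLevel=1) replaces the equation SeaLevel := -Temp + Forcing + 5 with the constant SeaLevel = 1.
Since Albedo is not a descendant of the intervened variable, it is unaffected.
Forcing = -CO2 - 1  [with CO2=-3]  = 2
Albedo = -3*Forcing + 3*CO2 + 4  [with Forcing=2, CO2=-3]  = -11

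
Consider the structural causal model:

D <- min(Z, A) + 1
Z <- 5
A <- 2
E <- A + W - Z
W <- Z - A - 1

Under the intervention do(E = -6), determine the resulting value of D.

Intervening sets E = -6 and removes its equation (E <- A + W - Z).
No directed path runs from E to D, so D keeps its natural value.
D = min(Z, A) + 1  [with Z=5, A=2]  = 3

3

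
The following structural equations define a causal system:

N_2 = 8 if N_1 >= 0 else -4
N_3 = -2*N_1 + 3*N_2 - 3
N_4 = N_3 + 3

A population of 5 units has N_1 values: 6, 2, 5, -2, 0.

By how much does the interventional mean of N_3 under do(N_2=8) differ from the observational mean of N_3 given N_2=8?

2.1

Under do(N_2=8), N_2's equation is replaced by N_2=8 for every unit. Per-unit N_3: 9, 17, 11, 25, 21. Mean = 16.6.
Observing N_2=8 restricts to units where N_2's equation naturally yields 8: N_1 ∈ {6, 2, 5, 0}. In that subpopulation N_3 = 9, 17, 11, 21, mean 14.5.
Difference = 16.6 − 14.5 = 2.1.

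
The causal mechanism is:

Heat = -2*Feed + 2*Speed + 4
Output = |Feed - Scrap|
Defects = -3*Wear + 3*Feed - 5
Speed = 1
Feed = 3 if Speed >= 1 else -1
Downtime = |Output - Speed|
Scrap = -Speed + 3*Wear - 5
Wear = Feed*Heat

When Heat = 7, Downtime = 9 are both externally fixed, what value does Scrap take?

Under do(Heat = 7, Downtime = 9), each intervened variable's structural equation is replaced by its fixed value.
Feed = 3 if Speed >= 1 else -1  [with Speed=1]  = 3
Wear = Feed*Heat  [with Feed=3, Heat=7]  = 21
Scrap = -Speed + 3*Wear - 5  [with Speed=1, Wear=21]  = 57

57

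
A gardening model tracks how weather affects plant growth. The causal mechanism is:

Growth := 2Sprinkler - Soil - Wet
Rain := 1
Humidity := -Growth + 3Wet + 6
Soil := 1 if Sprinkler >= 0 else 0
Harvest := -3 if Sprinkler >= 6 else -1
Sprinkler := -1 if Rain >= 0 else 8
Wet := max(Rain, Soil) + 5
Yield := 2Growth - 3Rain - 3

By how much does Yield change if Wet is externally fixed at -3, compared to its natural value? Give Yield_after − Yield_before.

The intervention breaks the incoming arrows to Wet: Wet := max(Rain, Soil) + 5 no longer applies, and Wet = -3.
Sprinkler = -1 if Rain >= 0 else 8  [with Rain=1]  = -1
Soil = 1 if Sprinkler >= 0 else 0  [with Sprinkler=-1]  = 0
Growth = 2Sprinkler - Soil - Wet  [with Sprinkler=-1, Soil=0, Wet=-3]  = 1
Yield = 2Growth - 3Rain - 3  [with Growth=1, Rain=1]  = -4
Without intervention: Sprinkler = -1 if Rain >= 0 else 8  [with Rain=1]  = -1; Soil = 1 if Sprinkler >= 0 else 0  [with Sprinkler=-1]  = 0; Wet = max(Rain, Soil) + 5  [with Rain=1, Soil=0]  = 6; Growth = 2Sprinkler - Soil - Wet  [with Sprinkler=-1, Soil=0, Wet=6]  = -8; Yield = 2Growth - 3Rain - 3  [with Growth=-8, Rain=1]  = -22.
Change = -4 − (-22) = 18.

18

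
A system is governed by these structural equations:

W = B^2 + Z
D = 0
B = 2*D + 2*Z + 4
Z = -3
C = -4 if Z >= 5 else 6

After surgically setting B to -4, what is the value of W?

Intervening sets B = -4 and removes its equation (B = 2*D + 2*Z + 4).
W = B^2 + Z  [with B=-4, Z=-3]  = 13

13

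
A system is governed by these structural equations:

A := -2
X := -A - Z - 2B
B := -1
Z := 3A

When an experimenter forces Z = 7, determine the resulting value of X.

-3

The intervention breaks the incoming arrows to Z: Z := 3A no longer applies, and Z = 7.
X = -A - Z - 2B  [with A=-2, Z=7, B=-1]  = -3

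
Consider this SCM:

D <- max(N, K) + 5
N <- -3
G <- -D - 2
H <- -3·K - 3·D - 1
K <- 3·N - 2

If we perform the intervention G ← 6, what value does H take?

26

The intervention breaks the incoming arrows to G: G <- -D - 2 no longer applies, and G = 6.
Since H is not a descendant of the intervened variable, it is unaffected.
K = 3·N - 2  [with N=-3]  = -11
D = max(N, K) + 5  [with N=-3, K=-11]  = 2
H = -3·K - 3·D - 1  [with K=-11, D=2]  = 26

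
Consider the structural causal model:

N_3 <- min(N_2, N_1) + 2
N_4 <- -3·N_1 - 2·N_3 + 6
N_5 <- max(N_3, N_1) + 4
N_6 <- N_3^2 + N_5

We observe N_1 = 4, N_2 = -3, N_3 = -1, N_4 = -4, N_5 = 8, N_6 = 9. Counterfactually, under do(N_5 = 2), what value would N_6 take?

3

The intervention breaks the incoming arrows to N_5: N_5 <- max(N_3, N_1) + 4 no longer applies, and N_5 = 2.
N_3 = min(N_2, N_1) + 2  [with N_2=-3, N_1=4]  = -1
N_6 = N_3^2 + N_5  [with N_3=-1, N_5=2]  = 3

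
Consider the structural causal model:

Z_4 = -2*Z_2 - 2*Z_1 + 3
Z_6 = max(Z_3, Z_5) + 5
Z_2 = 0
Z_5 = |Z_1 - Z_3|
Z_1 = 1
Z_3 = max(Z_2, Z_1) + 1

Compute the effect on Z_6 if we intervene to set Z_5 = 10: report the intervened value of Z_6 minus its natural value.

8

The intervention breaks the incoming arrows to Z_5: Z_5 = |Z_1 - Z_3| no longer applies, and Z_5 = 10.
Z_3 = max(Z_2, Z_1) + 1  [with Z_2=0, Z_1=1]  = 2
Z_6 = max(Z_3, Z_5) + 5  [with Z_3=2, Z_5=10]  = 15
Without intervention: Z_3 = max(Z_2, Z_1) + 1  [with Z_2=0, Z_1=1]  = 2; Z_5 = |Z_1 - Z_3|  [with Z_1=1, Z_3=2]  = 1; Z_6 = max(Z_3, Z_5) + 5  [with Z_3=2, Z_5=1]  = 7.
Change = 15 − 7 = 8.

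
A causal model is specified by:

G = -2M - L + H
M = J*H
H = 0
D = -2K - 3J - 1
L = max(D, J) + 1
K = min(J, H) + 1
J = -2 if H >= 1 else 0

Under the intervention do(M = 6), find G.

Under do(M=6), the mechanism M = J*H is discarded; M is fixed at 6.
J = -2 if H >= 1 else 0  [with H=0]  = 0
K = min(J, H) + 1  [with J=0, H=0]  = 1
D = -2K - 3J - 1  [with K=1, J=0]  = -3
L = max(D, J) + 1  [with D=-3, J=0]  = 1
G = -2M - L + H  [with M=6, L=1, H=0]  = -13

-13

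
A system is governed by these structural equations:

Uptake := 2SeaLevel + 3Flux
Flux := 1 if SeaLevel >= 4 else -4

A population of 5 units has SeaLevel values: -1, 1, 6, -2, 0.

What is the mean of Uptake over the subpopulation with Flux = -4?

-13

E[Uptake|Flux=-4] averages over only the 4 units with Flux=-4 (SeaLevel = -1, 1, -2, 0): Uptake = -14, -10, -16, -12, mean -13.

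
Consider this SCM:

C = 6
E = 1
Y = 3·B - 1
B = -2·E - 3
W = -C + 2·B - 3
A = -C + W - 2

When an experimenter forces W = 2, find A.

The intervention breaks the incoming arrows to W: W = -C + 2·B - 3 no longer applies, and W = 2.
A = -C + W - 2  [with C=6, W=2]  = -6

-6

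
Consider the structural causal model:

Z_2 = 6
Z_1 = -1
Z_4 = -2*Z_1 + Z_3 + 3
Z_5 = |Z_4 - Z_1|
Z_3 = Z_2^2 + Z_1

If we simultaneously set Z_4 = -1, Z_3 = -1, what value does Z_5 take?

The joint intervention fixes Z_4 = -1, Z_3 = -1, removing each variable's own equation.
Z_5 = |Z_4 - Z_1|  [with Z_4=-1, Z_1=-1]  = 0

0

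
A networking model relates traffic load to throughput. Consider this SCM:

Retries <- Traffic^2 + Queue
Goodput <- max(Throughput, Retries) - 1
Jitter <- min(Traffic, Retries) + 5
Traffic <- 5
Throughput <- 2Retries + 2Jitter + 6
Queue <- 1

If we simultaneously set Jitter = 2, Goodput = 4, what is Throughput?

Setting Jitter = 2, Goodput = 4 by intervention discards those variables' equations.
Retries = Traffic^2 + Queue  [with Traffic=5, Queue=1]  = 26
Throughput = 2Retries + 2Jitter + 6  [with Retries=26, Jitter=2]  = 62

62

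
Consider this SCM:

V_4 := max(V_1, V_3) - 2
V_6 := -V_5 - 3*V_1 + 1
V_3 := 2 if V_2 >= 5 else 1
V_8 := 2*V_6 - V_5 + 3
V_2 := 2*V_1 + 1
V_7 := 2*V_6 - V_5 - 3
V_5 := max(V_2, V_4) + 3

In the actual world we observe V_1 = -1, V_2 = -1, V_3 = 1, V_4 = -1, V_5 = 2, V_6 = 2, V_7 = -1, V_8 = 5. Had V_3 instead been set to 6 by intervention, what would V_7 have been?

-16

The intervention breaks the incoming arrows to V_3: V_3 := 2 if V_2 >= 5 else 1 no longer applies, and V_3 = 6.
V_2 = 2*V_1 + 1  [with V_1=-1]  = -1
V_4 = max(V_1, V_3) - 2  [with V_1=-1, V_3=6]  = 4
V_5 = max(V_2, V_4) + 3  [with V_2=-1, V_4=4]  = 7
V_6 = -V_5 - 3*V_1 + 1  [with V_5=7, V_1=-1]  = -3
V_7 = 2*V_6 - V_5 - 3  [with V_6=-3, V_5=7]  = -16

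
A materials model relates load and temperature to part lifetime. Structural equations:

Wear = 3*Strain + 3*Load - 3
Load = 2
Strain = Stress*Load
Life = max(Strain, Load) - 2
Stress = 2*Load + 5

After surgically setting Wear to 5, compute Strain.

18

Under do(Wear=5), the mechanism Wear = 3*Strain + 3*Load - 3 is discarded; Wear is fixed at 5.
Since Strain is not a descendant of the intervened variable, it is unaffected.
Stress = 2*Load + 5  [with Load=2]  = 9
Strain = Stress*Load  [with Stress=9, Load=2]  = 18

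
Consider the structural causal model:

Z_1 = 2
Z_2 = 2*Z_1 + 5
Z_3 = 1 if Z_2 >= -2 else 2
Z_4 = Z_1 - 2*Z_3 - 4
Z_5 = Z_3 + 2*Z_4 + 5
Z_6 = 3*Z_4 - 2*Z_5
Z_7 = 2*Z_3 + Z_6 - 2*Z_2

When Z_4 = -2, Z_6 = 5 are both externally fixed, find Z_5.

2

Setting Z_4 = -2, Z_6 = 5 by intervention discards those variables' equations.
Z_2 = 2*Z_1 + 5  [with Z_1=2]  = 9
Z_3 = 1 if Z_2 >= -2 else 2  [with Z_2=9]  = 1
Z_5 = Z_3 + 2*Z_4 + 5  [with Z_3=1, Z_4=-2]  = 2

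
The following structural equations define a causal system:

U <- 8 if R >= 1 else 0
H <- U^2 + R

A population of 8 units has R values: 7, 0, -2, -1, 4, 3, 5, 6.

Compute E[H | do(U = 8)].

66.75

Under do(U=8), U's equation is replaced by U=8 for every unit. Per-unit H: 71, 64, 62, 63, 68, 67, 69, 70. Mean = 66.75.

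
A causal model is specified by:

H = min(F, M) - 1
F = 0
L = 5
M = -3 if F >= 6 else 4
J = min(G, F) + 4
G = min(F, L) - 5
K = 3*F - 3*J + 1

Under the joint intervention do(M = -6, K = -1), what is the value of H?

Setting M = -6, K = -1 by intervention discards those variables' equations.
H = min(F, M) - 1  [with F=0, M=-6]  = -7

-7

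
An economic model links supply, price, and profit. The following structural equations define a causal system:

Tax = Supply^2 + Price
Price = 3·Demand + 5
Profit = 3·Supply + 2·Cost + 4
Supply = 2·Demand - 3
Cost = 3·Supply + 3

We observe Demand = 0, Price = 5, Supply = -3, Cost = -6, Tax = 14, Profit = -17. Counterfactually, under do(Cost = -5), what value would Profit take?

-15

Under do(Cost=-5), the mechanism Cost = 3·Supply + 3 is discarded; Cost is fixed at -5.
Supply = 2·Demand - 3  [with Demand=0]  = -3
Profit = 3·Supply + 2·Cost + 4  [with Supply=-3, Cost=-5]  = -15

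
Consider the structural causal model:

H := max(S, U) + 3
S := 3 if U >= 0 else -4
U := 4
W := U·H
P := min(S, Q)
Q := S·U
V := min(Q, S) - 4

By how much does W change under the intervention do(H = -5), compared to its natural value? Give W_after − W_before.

The intervention breaks the incoming arrows to H: H := max(S, U) + 3 no longer applies, and H = -5.
W = U·H  [with U=4, H=-5]  = -20
Without intervention: S = 3 if U >= 0 else -4  [with U=4]  = 3; H = max(S, U) + 3  [with S=3, U=4]  = 7; W = U·H  [with U=4, H=7]  = 28.
Change = -20 − 28 = -48.

-48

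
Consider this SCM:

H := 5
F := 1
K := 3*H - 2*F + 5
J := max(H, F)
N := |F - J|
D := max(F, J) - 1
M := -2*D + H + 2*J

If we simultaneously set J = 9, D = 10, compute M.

Setting J = 9, D = 10 by intervention discards those variables' equations.
M = -2*D + H + 2*J  [with D=10, H=5, J=9]  = 3

3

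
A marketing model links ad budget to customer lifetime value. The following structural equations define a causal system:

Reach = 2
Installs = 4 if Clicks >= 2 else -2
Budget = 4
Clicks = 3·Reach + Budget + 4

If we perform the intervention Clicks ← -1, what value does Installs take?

-2

The intervention breaks the incoming arrows to Clicks: Clicks = 3·Reach + Budget + 4 no longer applies, and Clicks = -1.
Installs = 4 if Clicks >= 2 else -2  [with Clicks=-1]  = -2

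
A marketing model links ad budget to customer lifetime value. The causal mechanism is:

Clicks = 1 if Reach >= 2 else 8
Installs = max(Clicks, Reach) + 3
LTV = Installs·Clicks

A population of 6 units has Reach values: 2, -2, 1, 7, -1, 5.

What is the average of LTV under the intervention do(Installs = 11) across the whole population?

Under do(Installs=11), Installs's equation is replaced by Installs=11 for every unit. Per-unit LTV: 11, 88, 88, 11, 88, 11. Mean = 49.5.

49.5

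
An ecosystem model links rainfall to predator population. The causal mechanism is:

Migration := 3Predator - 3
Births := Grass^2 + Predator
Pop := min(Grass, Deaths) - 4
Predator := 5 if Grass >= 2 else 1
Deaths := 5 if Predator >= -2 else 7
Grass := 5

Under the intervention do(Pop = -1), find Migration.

do(Pop=-1) replaces the equation Pop := min(Grass, Deaths) - 4 with the constant Pop = -1.
Since Migration is not a descendant of the intervened variable, it is unaffected.
Predator = 5 if Grass >= 2 else 1  [with Grass=5]  = 5
Migration = 3Predator - 3  [with Predator=5]  = 12

12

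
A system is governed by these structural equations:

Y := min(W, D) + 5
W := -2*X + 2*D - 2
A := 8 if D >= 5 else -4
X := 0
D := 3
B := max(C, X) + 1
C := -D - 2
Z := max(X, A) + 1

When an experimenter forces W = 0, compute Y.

5

do(W=0) replaces the equation W := -2*X + 2*D - 2 with the constant W = 0.
Y = min(W, D) + 5  [with W=0, D=3]  = 5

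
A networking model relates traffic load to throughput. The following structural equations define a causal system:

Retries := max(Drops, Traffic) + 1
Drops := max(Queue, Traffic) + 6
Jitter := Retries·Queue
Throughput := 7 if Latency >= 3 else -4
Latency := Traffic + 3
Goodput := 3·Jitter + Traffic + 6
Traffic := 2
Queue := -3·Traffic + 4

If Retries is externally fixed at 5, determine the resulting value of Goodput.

-22

do(Retries=5) replaces the equation Retries := max(Drops, Traffic) + 1 with the constant Retries = 5.
Queue = -3·Traffic + 4  [with Traffic=2]  = -2
Jitter = Retries·Queue  [with Retries=5, Queue=-2]  = -10
Goodput = 3·Jitter + Traffic + 6  [with Jitter=-10, Traffic=2]  = -22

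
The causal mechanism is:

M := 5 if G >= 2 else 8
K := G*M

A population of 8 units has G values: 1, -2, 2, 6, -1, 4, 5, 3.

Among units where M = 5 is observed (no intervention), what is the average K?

Observing M=5 restricts to units where M's equation naturally yields 5: G ∈ {2, 6, 4, 5, 3}. In that subpopulation K = 10, 30, 20, 25, 15, mean 20.

20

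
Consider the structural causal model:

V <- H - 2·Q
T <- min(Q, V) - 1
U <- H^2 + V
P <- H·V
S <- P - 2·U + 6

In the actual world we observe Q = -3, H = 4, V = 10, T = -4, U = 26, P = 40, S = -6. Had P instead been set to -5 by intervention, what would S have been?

Intervening sets P = -5 and removes its equation (P <- H·V).
V = H - 2·Q  [with H=4, Q=-3]  = 10
U = H^2 + V  [with H=4, V=10]  = 26
S = P - 2·U + 6  [with P=-5, U=26]  = -51

-51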